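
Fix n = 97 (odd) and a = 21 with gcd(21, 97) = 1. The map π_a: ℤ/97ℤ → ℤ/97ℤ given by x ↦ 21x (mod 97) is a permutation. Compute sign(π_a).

Start at x=77: 77 → 65 → 7 → 50 → 80 → 31 → 69 → … (one orbit).
2 cycles of lengths [96, 1].
97 − 2 = 95 transpositions; sign(π) = (−1)^95 = -1.
Zolotarev: (21|97) = -1, matching the cycle-count sign.

-1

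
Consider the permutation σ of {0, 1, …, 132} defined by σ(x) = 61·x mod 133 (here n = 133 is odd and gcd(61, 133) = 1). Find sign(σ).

Start at x=17: 17 → 106 → 82 → 81 → 20 → 23 → 73 → … (one orbit).
Cycle lengths of π_61 on ℤ/133ℤ: [18, 18, 18, 18, 18, 18, 9, 9, 6, 1]; 10 cycles in total.
With 10 cycles on 133 points, sign = (−1)^{133−10} = -1.

-1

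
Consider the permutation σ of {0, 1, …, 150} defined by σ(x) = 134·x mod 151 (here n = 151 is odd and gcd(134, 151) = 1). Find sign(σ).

Start at x=120: 120 → 74 → 101 → 95 → 46 → 124 → 6 → … (one orbit).
Decompose π into cycles: lengths [150, 1] (2 cycles, including the fixed point 0).
sign(π) = (−1)^{n − #cycles} = (−1)^{151−2} = (−1)^149 = -1.
Check: (134/151) = -1 by Zolotarev.

-1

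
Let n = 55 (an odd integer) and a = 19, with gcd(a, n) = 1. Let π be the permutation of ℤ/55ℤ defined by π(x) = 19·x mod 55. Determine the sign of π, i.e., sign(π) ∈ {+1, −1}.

Trace 29: π^k(29) = [29, 1, 19, 31, 39, 26, 54] for k=0..6.
Cycle type of π: 10×5 + 2×2 + 1; total 8 cycles.
sign(π) = (−1)^{n − #cycles} = (−1)^{55−8} = (−1)^47 = -1.
The Jacobi symbol (19|55) = -1 (Zolotarev) agrees.

-1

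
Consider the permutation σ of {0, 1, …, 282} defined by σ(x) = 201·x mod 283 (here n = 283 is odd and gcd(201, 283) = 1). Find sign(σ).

Trace 179: π^k(179) = [179, 38, 280, 246, 204, 252, 278] for k=0..6.
π_201 has 3 disjoint cycles with lengths [141, 141, 1] on {0,…,282}.
3 cycles on 283: each ℓ→(−1)^(ℓ−1), product (−1)^280 = +1.

+1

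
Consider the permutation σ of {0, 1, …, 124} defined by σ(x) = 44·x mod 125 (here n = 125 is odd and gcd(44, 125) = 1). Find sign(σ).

+1

Orbit of 114 under x↦44x: [114, 16, 79, 101, 69, 36, 84]… (length divides ord_125(44)).
Cycle type of π: 50×2 + 10×2 + 2×2 + 1; total 7 cycles.
Σ(ℓ_i−1) = 125−7 = 118; sign = (−1)^118 = +1.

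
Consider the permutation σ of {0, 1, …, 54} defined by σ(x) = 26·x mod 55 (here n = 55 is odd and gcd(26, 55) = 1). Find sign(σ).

Trace 26: π^k(26) = [26, 16, 31, 36, 1] for k=0..4.
15 cycles of lengths [5, 5, 5, 5, 5, 5, 5, 5, 5, 5, 1, 1, 1, 1, 1].
15 cycles on 55: each ℓ→(−1)^(ℓ−1), product (−1)^40 = +1.
Zolotarev: (26|55) = +1, matching the cycle-count sign.

+1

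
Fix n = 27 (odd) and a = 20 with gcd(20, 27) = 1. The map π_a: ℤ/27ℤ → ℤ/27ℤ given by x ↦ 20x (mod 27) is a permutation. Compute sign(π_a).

Start at x=7: 7 → 5 → 19 → 2 → 13 → 17 → 16 → … (one orbit).
Cycle type of π: 18 + 6 + 2 + 1; total 4 cycles.
Σ(ℓ_i−1) = 27−4 = 23; sign = (−1)^23 = -1.

-1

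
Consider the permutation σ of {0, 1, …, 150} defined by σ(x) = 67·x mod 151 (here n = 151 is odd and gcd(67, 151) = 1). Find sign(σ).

-1

Start at x=83: 83 → 125 → 70 → 9 → 150 → 84 → 41 → … (one orbit).
π_67 has 4 disjoint cycles with lengths [50, 50, 50, 1] on {0,…,150}.
n − c = 151 − 4 = 147; sign = (−1)^147 = -1.
Via Zolotarev, sign(π_{67}) = (67|151) = -1.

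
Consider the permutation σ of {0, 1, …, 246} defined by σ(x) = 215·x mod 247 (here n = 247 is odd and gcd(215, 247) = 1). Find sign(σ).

-1

Start at x=215: 215 → 36 → 83 → 61 → 24 → 220 → 123 → … (one orbit).
Cycle lengths of π_215 on ℤ/247ℤ: [36, 36, 36, 36, 36, 36, 12, 9, 9, 1]; 10 cycles in total.
Σ(ℓ_i−1) = 247−10 = 237; sign = (−1)^237 = -1.
Via Zolotarev, sign(π_{215}) = (215|247) = -1.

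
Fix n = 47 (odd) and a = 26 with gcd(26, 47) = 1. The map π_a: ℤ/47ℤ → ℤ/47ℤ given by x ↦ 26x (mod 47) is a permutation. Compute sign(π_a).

-1

Orbit of 30 under x↦26x: [30, 28, 23, 34, 38, 1, 26]… (length divides ord_47(26)).
Cycle lengths of π_26 on ℤ/47ℤ: [46, 1]; 2 cycles in total.
n − c = 47 − 2 = 45; sign = (−1)^45 = -1.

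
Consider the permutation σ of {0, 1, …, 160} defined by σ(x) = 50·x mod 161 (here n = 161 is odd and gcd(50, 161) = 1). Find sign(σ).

Start at x=1: 1 → 50 → 85 → 64 → 141 → 127 → 71 → … (one orbit).
21 cycles of lengths [11, 11, 11, 11, 11, 11, 11, 11, 11, 11, 11, 11, 11, 11, 1, 1, 1, 1, 1, 1, 1].
161 − 21 = 140 transpositions; sign(π) = (−1)^140 = +1.
Via Zolotarev, sign(π_{50}) = (50|161) = +1.

+1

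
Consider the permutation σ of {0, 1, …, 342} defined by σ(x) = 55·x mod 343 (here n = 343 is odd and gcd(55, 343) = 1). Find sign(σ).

-1

Orbit of 260 under x↦55x: [260, 237, 1, 55, 281, 20, 71]… (length divides ord_343(55)).
Cycle type of π: 98×3 + 14×3 + 2×3 + 1; total 10 cycles.
343 − 10 = 333 transpositions; sign(π) = (−1)^333 = -1.
Via Zolotarev, sign(π_{55}) = (55|343) = -1.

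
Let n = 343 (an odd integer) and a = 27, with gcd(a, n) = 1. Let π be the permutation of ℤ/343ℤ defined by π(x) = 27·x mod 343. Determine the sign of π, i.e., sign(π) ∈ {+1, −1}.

-1

Start at x=274: 274 → 195 → 120 → 153 → 15 → 62 → 302 → … (one orbit).
Decompose π into cycles: lengths [98, 98, 98, 14, 14, 14, 2, 2, 2, 1] (10 cycles, including the fixed point 0).
10 cycles on 343: each ℓ→(−1)^(ℓ−1), product (−1)^333 = -1.
Via Zolotarev, sign(π_{27}) = (27|343) = -1.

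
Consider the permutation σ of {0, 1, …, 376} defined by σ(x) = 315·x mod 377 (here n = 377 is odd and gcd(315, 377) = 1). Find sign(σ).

Orbit of 248 under x↦315x: [248, 81, 256, 339, 94, 204, 170]… (length divides ord_377(315)).
The orbit structure of x ↦ 315x mod 377: 25 orbits of sizes [21, 21, 21, 21, 21, 21, 21, 21, 21, 21, 21, 21, 21, 21, 21, 21, 7, 7, 7, 7, 3, 3, 3, 3, 1].
sign(π) = (−1)^{n − #cycles} = (−1)^{377−25} = (−1)^352 = +1.

+1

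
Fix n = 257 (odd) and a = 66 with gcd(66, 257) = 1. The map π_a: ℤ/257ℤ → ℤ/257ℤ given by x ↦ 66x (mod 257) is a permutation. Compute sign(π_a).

Trace 82: π^k(82) = [82, 15, 219, 62, 237, 222, 3] for k=0..6.
Decompose π into cycles: lengths [256, 1] (2 cycles, including the fixed point 0).
With 2 cycles on 257 points, sign = (−1)^{257−2} = -1.
Check: (66/257) = -1 by Zolotarev.

-1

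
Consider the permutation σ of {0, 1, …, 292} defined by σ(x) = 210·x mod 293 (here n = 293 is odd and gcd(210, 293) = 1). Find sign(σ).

+1

Orbit of 229 under x↦210x: [229, 38, 69, 133, 95, 26, 186]… (length divides ord_293(210)).
Cycle type of π: 73×4 + 1; total 5 cycles.
With 5 cycles on 293 points, sign = (−1)^{293−5} = +1.
Check: (210/293) = +1 by Zolotarev.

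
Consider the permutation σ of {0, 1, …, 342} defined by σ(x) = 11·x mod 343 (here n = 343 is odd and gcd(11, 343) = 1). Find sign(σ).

Orbit of 46 under x↦11x: [46, 163, 78, 172, 177, 232, 151]… (length divides ord_343(11)).
The orbit structure of x ↦ 11x mod 343: 7 orbits of sizes [147, 147, 21, 21, 3, 3, 1].
7 cycles on 343: each ℓ→(−1)^(ℓ−1), product (−1)^336 = +1.
Via Zolotarev, sign(π_{11}) = (11|343) = +1.

+1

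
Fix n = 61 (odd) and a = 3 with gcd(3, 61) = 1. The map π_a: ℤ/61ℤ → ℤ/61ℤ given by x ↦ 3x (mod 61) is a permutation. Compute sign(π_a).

+1

Orbit of 34 under x↦3x: [34, 41, 1, 3, 9, 27, 20]… (length divides ord_61(3)).
7 cycles of lengths [10, 10, 10, 10, 10, 10, 1].
61 − 7 = 54 transpositions; sign(π) = (−1)^54 = +1.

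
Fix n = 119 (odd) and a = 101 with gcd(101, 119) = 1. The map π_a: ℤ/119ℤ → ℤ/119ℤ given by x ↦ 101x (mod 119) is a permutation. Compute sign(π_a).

Orbit of 33 under x↦101x: [33, 1, 101, 86, 118, 18]… (length divides ord_119(101)).
Decompose π into cycles: lengths [6, 6, 6, 6, 6, 6, 6, 6, 6, 6, 6, 6, 6, 6, 6, 6, 6, 2, 2, 2, 2, 2, 2, 2, 2, 1] (26 cycles, including the fixed point 0).
sign(π) = (−1)^{n − #cycles} = (−1)^{119−26} = (−1)^93 = -1.
The Jacobi symbol (101|119) = -1 (Zolotarev) agrees.

-1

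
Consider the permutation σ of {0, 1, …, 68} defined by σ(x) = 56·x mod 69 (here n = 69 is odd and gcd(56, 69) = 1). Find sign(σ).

Orbit of 5 under x↦56x: [5, 4, 17, 55, 44, 49, 53]… (length divides ord_69(56)).
The orbit structure of x ↦ 56x mod 69: 5 orbits of sizes [22, 22, 22, 2, 1].
5 cycles on 69: each ℓ→(−1)^(ℓ−1), product (−1)^64 = +1.

+1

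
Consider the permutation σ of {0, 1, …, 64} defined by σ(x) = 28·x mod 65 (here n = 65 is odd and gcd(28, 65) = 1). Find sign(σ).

+1

Orbit of 28 under x↦28x: [28, 4, 47, 16, 58, 64, 37]… (length divides ord_65(28)).
The orbit structure of x ↦ 28x mod 65: 7 orbits of sizes [12, 12, 12, 12, 12, 4, 1].
sign(π) = (−1)^{n − #cycles} = (−1)^{65−7} = (−1)^58 = +1.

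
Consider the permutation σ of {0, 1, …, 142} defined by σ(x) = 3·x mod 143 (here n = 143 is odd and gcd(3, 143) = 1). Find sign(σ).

+1

Trace 100: π^k(100) = [100, 14, 42, 126, 92, 133, 113] for k=0..6.
The orbit structure of x ↦ 3x mod 143: 15 orbits of sizes [15, 15, 15, 15, 15, 15, 15, 15, 5, 5, 3, 3, 3, 3, 1].
143 − 15 = 128 transpositions; sign(π) = (−1)^128 = +1.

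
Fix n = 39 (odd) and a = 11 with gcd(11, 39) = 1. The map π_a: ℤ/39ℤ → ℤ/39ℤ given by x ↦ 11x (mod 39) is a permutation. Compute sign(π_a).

+1

Trace 8: π^k(8) = [8, 10, 32, 1, 11, 4, 5] for k=0..6.
The orbit structure of x ↦ 11x mod 39: 5 orbits of sizes [12, 12, 12, 2, 1].
sign(π) = (−1)^{n − #cycles} = (−1)^{39−5} = (−1)^34 = +1.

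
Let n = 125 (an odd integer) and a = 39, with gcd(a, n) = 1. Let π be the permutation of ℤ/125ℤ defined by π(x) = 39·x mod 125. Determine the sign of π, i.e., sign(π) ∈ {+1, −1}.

+1

Trace 119: π^k(119) = [119, 16, 124, 86, 104, 56, 59] for k=0..6.
7 cycles of lengths [50, 50, 10, 10, 2, 2, 1].
Σ(ℓ_i−1) = 125−7 = 118; sign = (−1)^118 = +1.
The Jacobi symbol (39|125) = +1 (Zolotarev) agrees.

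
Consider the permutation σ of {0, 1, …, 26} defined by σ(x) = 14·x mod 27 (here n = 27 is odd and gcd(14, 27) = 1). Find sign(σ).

-1

Trace 19: π^k(19) = [19, 23, 25, 26, 13, 20, 10] for k=0..6.
π_14 has 4 disjoint cycles with lengths [18, 6, 2, 1] on {0,…,26}.
sign(π) = (−1)^{n − #cycles} = (−1)^{27−4} = (−1)^23 = -1.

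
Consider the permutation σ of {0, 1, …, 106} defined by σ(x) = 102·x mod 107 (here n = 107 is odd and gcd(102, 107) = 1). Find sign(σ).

Orbit of 99 under x↦102x: [99, 40, 14, 37, 29, 69, 83]… (length divides ord_107(102)).
The orbit structure of x ↦ 102x mod 107: 3 orbits of sizes [53, 53, 1].
sign(π) = (−1)^{n − #cycles} = (−1)^{107−3} = (−1)^104 = +1.
The Jacobi symbol (102|107) = +1 (Zolotarev) agrees.

+1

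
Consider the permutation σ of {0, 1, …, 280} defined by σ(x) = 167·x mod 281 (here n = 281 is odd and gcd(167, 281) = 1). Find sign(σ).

Start at x=81: 81 → 39 → 50 → 201 → 128 → 20 → 249 → … (one orbit).
The orbit structure of x ↦ 167x mod 281: 3 orbits of sizes [140, 140, 1].
With 3 cycles on 281 points, sign = (−1)^{281−3} = +1.
Check: (167/281) = +1 by Zolotarev.

+1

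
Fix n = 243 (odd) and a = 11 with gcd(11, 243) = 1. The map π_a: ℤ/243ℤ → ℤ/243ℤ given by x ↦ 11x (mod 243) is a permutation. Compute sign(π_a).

Trace 17: π^k(17) = [17, 187, 113, 28, 65, 229, 89] for k=0..6.
Decompose π into cycles: lengths [162, 54, 18, 6, 2, 1] (6 cycles, including the fixed point 0).
Σ(ℓ_i−1) = 243−6 = 237; sign = (−1)^237 = -1.
Zolotarev: (11|243) = -1, matching the cycle-count sign.

-1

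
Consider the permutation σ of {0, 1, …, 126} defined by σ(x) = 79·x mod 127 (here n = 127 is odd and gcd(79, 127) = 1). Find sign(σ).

+1

Orbit of 18 under x↦79x: [18, 25, 70, 69, 117, 99, 74]… (length divides ord_127(79)).
Decompose π into cycles: lengths [63, 63, 1] (3 cycles, including the fixed point 0).
With 3 cycles on 127 points, sign = (−1)^{127−3} = +1.
Zolotarev: (79|127) = +1, matching the cycle-count sign.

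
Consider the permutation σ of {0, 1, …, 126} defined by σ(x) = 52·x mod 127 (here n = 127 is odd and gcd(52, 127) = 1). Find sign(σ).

+1

Orbit of 22 under x↦52x: [22, 1, 52, 37, 19, 99, 68]… (length divides ord_127(52)).
π_52 has 15 disjoint cycles with lengths [9, 9, 9, 9, 9, 9, 9, 9, 9, 9, 9, 9, 9, 9, 1] on {0,…,126}.
Σ(ℓ_i−1) = 127−15 = 112; sign = (−1)^112 = +1.
(52|127)_J = +1 (Zolotarev's lemma cross-check).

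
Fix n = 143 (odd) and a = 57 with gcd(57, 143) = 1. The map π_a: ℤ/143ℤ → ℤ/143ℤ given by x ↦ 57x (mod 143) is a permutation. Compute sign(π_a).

Start at x=21: 21 → 53 → 18 → 25 → 138 → 1 → 57 → … (one orbit).
The orbit structure of x ↦ 57x mod 143: 11 orbits of sizes [20, 20, 20, 20, 20, 20, 10, 4, 4, 4, 1].
n − c = 143 − 11 = 132; sign = (−1)^132 = +1.
Via Zolotarev, sign(π_{57}) = (57|143) = +1.

+1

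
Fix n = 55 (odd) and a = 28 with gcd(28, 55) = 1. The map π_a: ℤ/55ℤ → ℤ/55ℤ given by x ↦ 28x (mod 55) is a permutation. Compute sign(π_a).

Start at x=43: 43 → 49 → 52 → 26 → 13 → 34 → 17 → … (one orbit).
π_28 has 5 disjoint cycles with lengths [20, 20, 10, 4, 1] on {0,…,54}.
sign(π) = (−1)^{n − #cycles} = (−1)^{55−5} = (−1)^50 = +1.
The Jacobi symbol (28|55) = +1 (Zolotarev) agrees.

+1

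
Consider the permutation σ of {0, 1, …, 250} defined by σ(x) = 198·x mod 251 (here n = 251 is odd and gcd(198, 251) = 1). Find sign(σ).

+1

Start at x=135: 135 → 124 → 205 → 179 → 51 → 58 → 189 → … (one orbit).
Cycle lengths of π_198 on ℤ/251ℤ: [125, 125, 1]; 3 cycles in total.
With 3 cycles on 251 points, sign = (−1)^{251−3} = +1.
Via Zolotarev, sign(π_{198}) = (198|251) = +1.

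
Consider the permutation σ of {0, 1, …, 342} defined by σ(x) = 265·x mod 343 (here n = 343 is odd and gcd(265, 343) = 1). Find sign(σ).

Trace 6: π^k(6) = [6, 218, 146, 274, 237, 36, 279] for k=0..6.
Cycle type of π: 98×3 + 14×3 + 2×3 + 1; total 10 cycles.
Σ(ℓ_i−1) = 343−10 = 333; sign = (−1)^333 = -1.

-1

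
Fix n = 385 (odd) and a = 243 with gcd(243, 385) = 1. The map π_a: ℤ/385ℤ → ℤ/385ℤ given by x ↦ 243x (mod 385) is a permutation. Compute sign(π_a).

+1

Trace 342: π^k(342) = [342, 331, 353, 309, 12, 221, 188] for k=0..6.
Decompose π into cycles: lengths [12, 12, 12, 12, 12, 12, 12, 12, 12, 12, 12, 12, 12, 12, 12, 12, 12, 12, 12, 12, 12, 12, 6, 6, 6, 6, 6, 6, 6, 6, 6, 6, 6, 4, 4, 4, 4, 4, 4, 4, 4, 4, 4, 4, 1, 1, 1, 1, 1, 1, 1, 1, 1, 1, 1] (55 cycles, including the fixed point 0).
385 − 55 = 330 transpositions; sign(π) = (−1)^330 = +1.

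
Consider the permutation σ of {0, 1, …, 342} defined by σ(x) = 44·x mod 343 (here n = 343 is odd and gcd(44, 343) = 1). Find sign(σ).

Start at x=29: 29 → 247 → 235 → 50 → 142 → 74 → 169 → … (one orbit).
7 cycles of lengths [147, 147, 21, 21, 3, 3, 1].
sign(π) = (−1)^{n − #cycles} = (−1)^{343−7} = (−1)^336 = +1.
The Jacobi symbol (44|343) = +1 (Zolotarev) agrees.

+1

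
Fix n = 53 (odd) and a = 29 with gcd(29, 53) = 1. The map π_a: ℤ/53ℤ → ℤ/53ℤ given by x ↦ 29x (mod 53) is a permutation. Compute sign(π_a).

+1

Start at x=10: 10 → 25 → 36 → 37 → 13 → 6 → 15 → … (one orbit).
Decompose π into cycles: lengths [26, 26, 1] (3 cycles, including the fixed point 0).
sign(π) = (−1)^{n − #cycles} = (−1)^{53−3} = (−1)^50 = +1.
(29|53)_J = +1 (Zolotarev's lemma cross-check).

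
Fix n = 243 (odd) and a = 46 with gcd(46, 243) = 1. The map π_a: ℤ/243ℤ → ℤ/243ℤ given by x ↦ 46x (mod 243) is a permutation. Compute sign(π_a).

+1

Orbit of 100 under x↦46x: [100, 226, 190, 235, 118, 82, 127]… (length divides ord_243(46)).
Cycle type of π: 27×6 + 9×6 + 3×6 + 1×9; total 27 cycles.
n − c = 243 − 27 = 216; sign = (−1)^216 = +1.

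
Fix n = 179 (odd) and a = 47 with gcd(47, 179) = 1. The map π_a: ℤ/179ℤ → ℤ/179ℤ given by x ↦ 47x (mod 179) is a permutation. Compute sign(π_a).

Trace 161: π^k(161) = [161, 49, 155, 125, 147, 107, 17] for k=0..6.
The orbit structure of x ↦ 47x mod 179: 3 orbits of sizes [89, 89, 1].
With 3 cycles on 179 points, sign = (−1)^{179−3} = +1.

+1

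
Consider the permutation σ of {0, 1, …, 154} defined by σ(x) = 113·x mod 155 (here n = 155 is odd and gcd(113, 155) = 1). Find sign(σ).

Orbit of 76 under x↦113x: [76, 63, 144, 152, 126, 133, 149]… (length divides ord_155(113)).
6 cycles of lengths [60, 60, 15, 15, 4, 1].
With 6 cycles on 155 points, sign = (−1)^{155−6} = -1.

-1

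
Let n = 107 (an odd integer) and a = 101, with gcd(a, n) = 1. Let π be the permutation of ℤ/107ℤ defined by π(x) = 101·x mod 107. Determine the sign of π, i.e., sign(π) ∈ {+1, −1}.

Start at x=87: 87 → 13 → 29 → 40 → 81 → 49 → 27 → … (one orbit).
π_101 has 3 disjoint cycles with lengths [53, 53, 1] on {0,…,106}.
3 cycles on 107: each ℓ→(−1)^(ℓ−1), product (−1)^104 = +1.
Check: (101/107) = +1 by Zolotarev.

+1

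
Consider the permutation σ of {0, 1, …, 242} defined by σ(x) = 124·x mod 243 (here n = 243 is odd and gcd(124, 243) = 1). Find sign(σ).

+1

Orbit of 175 under x↦124x: [175, 73, 61, 31, 199, 133, 211]… (length divides ord_243(124)).
11 cycles of lengths [81, 81, 27, 27, 9, 9, 3, 3, 1, 1, 1].
n − c = 243 − 11 = 232; sign = (−1)^232 = +1.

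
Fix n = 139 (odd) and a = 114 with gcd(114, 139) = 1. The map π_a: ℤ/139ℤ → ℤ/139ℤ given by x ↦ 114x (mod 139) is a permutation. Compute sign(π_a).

-1

Start at x=34: 34 → 123 → 122 → 8 → 78 → 135 → 100 → … (one orbit).
π_114 has 2 disjoint cycles with lengths [138, 1] on {0,…,138}.
2 cycles on 139: each ℓ→(−1)^(ℓ−1), product (−1)^137 = -1.
(114|139)_J = -1 (Zolotarev's lemma cross-check).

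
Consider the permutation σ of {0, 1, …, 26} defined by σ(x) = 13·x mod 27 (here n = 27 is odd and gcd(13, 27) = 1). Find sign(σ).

+1

Start at x=10: 10 → 22 → 16 → 19 → 4 → 25 → 1 → … (one orbit).
Cycle lengths of π_13 on ℤ/27ℤ: [9, 9, 3, 3, 1, 1, 1]; 7 cycles in total.
With 7 cycles on 27 points, sign = (−1)^{27−7} = +1.
Zolotarev: (13|27) = +1, matching the cycle-count sign.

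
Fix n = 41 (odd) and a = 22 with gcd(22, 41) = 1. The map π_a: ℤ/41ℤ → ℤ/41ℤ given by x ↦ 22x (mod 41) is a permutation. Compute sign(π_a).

-1

Orbit of 11 under x↦22x: [11, 37, 35, 32, 7, 31, 26]… (length divides ord_41(22)).
π_22 has 2 disjoint cycles with lengths [40, 1] on {0,…,40}.
2 cycles on 41: each ℓ→(−1)^(ℓ−1), product (−1)^39 = -1.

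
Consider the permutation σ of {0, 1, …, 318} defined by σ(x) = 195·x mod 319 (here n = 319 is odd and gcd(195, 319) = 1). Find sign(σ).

+1

Orbit of 180 under x↦195x: [180, 10, 36, 2, 71, 128, 78]… (length divides ord_319(195)).
Decompose π into cycles: lengths [140, 140, 28, 10, 1] (5 cycles, including the fixed point 0).
Σ(ℓ_i−1) = 319−5 = 314; sign = (−1)^314 = +1.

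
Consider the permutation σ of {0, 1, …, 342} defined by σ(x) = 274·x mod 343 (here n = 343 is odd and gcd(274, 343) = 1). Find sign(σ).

+1

Trace 302: π^k(302) = [302, 85, 309, 288, 22, 197, 127] for k=0..6.
Decompose π into cycles: lengths [49, 49, 49, 49, 49, 49, 7, 7, 7, 7, 7, 7, 1, 1, 1, 1, 1, 1, 1] (19 cycles, including the fixed point 0).
Σ(ℓ_i−1) = 343−19 = 324; sign = (−1)^324 = +1.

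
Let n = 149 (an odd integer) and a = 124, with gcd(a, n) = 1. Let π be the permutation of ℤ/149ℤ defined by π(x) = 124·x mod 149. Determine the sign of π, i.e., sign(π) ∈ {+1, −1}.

+1

Orbit of 26 under x↦124x: [26, 95, 9, 73, 112, 31, 119]… (length divides ord_149(124)).
π_124 has 3 disjoint cycles with lengths [74, 74, 1] on {0,…,148}.
3 cycles on 149: each ℓ→(−1)^(ℓ−1), product (−1)^146 = +1.
(124|149)_J = +1 (Zolotarev's lemma cross-check).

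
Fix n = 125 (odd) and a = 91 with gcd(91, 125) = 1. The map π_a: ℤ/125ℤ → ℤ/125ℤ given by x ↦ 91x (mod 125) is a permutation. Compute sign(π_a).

+1

Start at x=56: 56 → 96 → 111 → 101 → 66 → 6 → 46 → … (one orbit).
The orbit structure of x ↦ 91x mod 125: 13 orbits of sizes [25, 25, 25, 25, 5, 5, 5, 5, 1, 1, 1, 1, 1].
13 cycles on 125: each ℓ→(−1)^(ℓ−1), product (−1)^112 = +1.
Via Zolotarev, sign(π_{91}) = (91|125) = +1.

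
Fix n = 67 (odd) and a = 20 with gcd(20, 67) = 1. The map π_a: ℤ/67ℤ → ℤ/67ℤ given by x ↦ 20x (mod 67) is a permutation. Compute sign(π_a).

Orbit of 61 under x↦20x: [61, 14, 12, 39, 43, 56, 48]… (length divides ord_67(20)).
π_20 has 2 disjoint cycles with lengths [66, 1] on {0,…,66}.
n − c = 67 − 2 = 65; sign = (−1)^65 = -1.
Via Zolotarev, sign(π_{20}) = (20|67) = -1.

-1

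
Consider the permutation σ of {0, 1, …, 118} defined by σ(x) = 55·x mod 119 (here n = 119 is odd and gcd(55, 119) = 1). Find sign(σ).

-1

Trace 50: π^k(50) = [50, 13, 1, 55] for k=0..3.
The orbit structure of x ↦ 55x mod 119: 32 orbits of sizes [4, 4, 4, 4, 4, 4, 4, 4, 4, 4, 4, 4, 4, 4, 4, 4, 4, 4, 4, 4, 4, 4, 4, 4, 4, 4, 4, 4, 2, 2, 2, 1].
32 cycles on 119: each ℓ→(−1)^(ℓ−1), product (−1)^87 = -1.
(55|119)_J = -1 (Zolotarev's lemma cross-check).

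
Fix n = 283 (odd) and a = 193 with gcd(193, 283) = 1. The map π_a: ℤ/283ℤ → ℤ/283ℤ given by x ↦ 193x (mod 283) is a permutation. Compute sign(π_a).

Orbit of 142 under x↦193x: [142, 238, 88, 4, 206, 138, 32]… (length divides ord_283(193)).
Decompose π into cycles: lengths [282, 1] (2 cycles, including the fixed point 0).
With 2 cycles on 283 points, sign = (−1)^{283−2} = -1.
Check: (193/283) = -1 by Zolotarev.

-1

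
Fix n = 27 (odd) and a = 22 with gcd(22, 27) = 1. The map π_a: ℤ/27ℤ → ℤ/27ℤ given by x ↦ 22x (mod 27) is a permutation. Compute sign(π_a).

+1

Start at x=19: 19 → 13 → 16 → 1 → 22 → 25 → 10 → … (one orbit).
Decompose π into cycles: lengths [9, 9, 3, 3, 1, 1, 1] (7 cycles, including the fixed point 0).
Σ(ℓ_i−1) = 27−7 = 20; sign = (−1)^20 = +1.
Check: (22/27) = +1 by Zolotarev.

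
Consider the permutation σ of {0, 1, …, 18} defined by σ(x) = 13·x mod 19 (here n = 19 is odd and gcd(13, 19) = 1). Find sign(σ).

-1

Trace 9: π^k(9) = [9, 3, 1, 13, 17, 12, 4] for k=0..6.
Cycle type of π: 18 + 1; total 2 cycles.
2 cycles on 19: each ℓ→(−1)^(ℓ−1), product (−1)^17 = -1.
(13|19)_J = -1 (Zolotarev's lemma cross-check).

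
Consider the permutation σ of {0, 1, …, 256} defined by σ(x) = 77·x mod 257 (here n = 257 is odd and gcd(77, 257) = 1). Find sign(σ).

Start at x=213: 213 → 210 → 236 → 182 → 136 → 192 → 135 → … (one orbit).
Cycle lengths of π_77 on ℤ/257ℤ: [256, 1]; 2 cycles in total.
2 cycles on 257: each ℓ→(−1)^(ℓ−1), product (−1)^255 = -1.
The Jacobi symbol (77|257) = -1 (Zolotarev) agrees.

-1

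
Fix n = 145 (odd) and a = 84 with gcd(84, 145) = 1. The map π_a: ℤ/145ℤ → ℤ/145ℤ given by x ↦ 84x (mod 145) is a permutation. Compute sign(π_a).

-1

Start at x=124: 124 → 121 → 14 → 16 → 39 → 86 → 119 → … (one orbit).
π_84 has 8 disjoint cycles with lengths [28, 28, 28, 28, 28, 2, 2, 1] on {0,…,144}.
8 cycles on 145: each ℓ→(−1)^(ℓ−1), product (−1)^137 = -1.
Via Zolotarev, sign(π_{84}) = (84|145) = -1.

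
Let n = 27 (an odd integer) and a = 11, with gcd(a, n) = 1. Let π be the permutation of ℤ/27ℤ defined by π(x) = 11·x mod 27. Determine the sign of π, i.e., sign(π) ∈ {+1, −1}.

-1

Orbit of 14 under x↦11x: [14, 19, 20, 4, 17, 25, 5]… (length divides ord_27(11)).
The orbit structure of x ↦ 11x mod 27: 4 orbits of sizes [18, 6, 2, 1].
With 4 cycles on 27 points, sign = (−1)^{27−4} = -1.
The Jacobi symbol (11|27) = -1 (Zolotarev) agrees.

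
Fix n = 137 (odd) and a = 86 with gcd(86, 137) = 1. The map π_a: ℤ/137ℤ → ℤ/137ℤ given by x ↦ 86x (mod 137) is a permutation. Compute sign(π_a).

Trace 6: π^k(6) = [6, 105, 125, 64, 24, 9, 89] for k=0..6.
The orbit structure of x ↦ 86x mod 137: 2 orbits of sizes [136, 1].
sign(π) = (−1)^{n − #cycles} = (−1)^{137−2} = (−1)^135 = -1.
Zolotarev: (86|137) = -1, matching the cycle-count sign.

-1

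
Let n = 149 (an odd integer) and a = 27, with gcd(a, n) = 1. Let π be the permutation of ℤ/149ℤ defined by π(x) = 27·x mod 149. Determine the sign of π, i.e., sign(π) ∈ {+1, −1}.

-1

Trace 88: π^k(88) = [88, 141, 82, 128, 29, 38, 132] for k=0..6.
Cycle type of π: 148 + 1; total 2 cycles.
With 2 cycles on 149 points, sign = (−1)^{149−2} = -1.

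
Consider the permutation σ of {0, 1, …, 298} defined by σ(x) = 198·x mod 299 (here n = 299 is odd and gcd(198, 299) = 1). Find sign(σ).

-1

Trace 9: π^k(9) = [9, 287, 16, 178, 261, 250, 165] for k=0..6.
10 cycles of lengths [66, 66, 66, 66, 22, 3, 3, 3, 3, 1].
Σ(ℓ_i−1) = 299−10 = 289; sign = (−1)^289 = -1.
Zolotarev: (198|299) = -1, matching the cycle-count sign.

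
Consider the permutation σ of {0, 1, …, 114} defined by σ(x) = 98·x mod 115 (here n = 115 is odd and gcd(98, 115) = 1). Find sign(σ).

Orbit of 13 under x↦98x: [13, 9, 77, 71, 58, 49, 87]… (length divides ord_115(98)).
π_98 has 6 disjoint cycles with lengths [44, 44, 11, 11, 4, 1] on {0,…,114}.
6 cycles on 115: each ℓ→(−1)^(ℓ−1), product (−1)^109 = -1.
Check: (98/115) = -1 by Zolotarev.

-1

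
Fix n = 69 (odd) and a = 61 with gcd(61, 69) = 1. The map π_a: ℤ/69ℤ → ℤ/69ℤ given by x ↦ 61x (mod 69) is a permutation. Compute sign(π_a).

Start at x=40: 40 → 25 → 7 → 13 → 34 → 4 → 37 → … (one orbit).
The orbit structure of x ↦ 61x mod 69: 6 orbits of sizes [22, 22, 22, 1, 1, 1].
With 6 cycles on 69 points, sign = (−1)^{69−6} = -1.
The Jacobi symbol (61|69) = -1 (Zolotarev) agrees.

-1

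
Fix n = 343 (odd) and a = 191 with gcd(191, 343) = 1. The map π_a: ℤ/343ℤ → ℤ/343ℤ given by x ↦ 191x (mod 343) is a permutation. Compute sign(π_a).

+1

Start at x=22: 22 → 86 → 305 → 288 → 128 → 95 → 309 → … (one orbit).
Decompose π into cycles: lengths [147, 147, 21, 21, 3, 3, 1] (7 cycles, including the fixed point 0).
n − c = 343 − 7 = 336; sign = (−1)^336 = +1.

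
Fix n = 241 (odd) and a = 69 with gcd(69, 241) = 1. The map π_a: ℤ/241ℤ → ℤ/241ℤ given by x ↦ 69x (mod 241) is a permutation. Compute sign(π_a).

-1

Orbit of 62 under x↦69x: [62, 181, 198, 166, 127, 87, 219]… (length divides ord_241(69)).
Decompose π into cycles: lengths [240, 1] (2 cycles, including the fixed point 0).
sign(π) = (−1)^{n − #cycles} = (−1)^{241−2} = (−1)^239 = -1.
The Jacobi symbol (69|241) = -1 (Zolotarev) agrees.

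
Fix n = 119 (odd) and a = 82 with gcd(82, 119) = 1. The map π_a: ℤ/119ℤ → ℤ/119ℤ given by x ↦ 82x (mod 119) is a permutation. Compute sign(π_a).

Trace 30: π^k(30) = [30, 80, 15, 40, 67, 20, 93] for k=0..6.
The orbit structure of x ↦ 82x mod 119: 5 orbits of sizes [48, 48, 16, 6, 1].
5 cycles on 119: each ℓ→(−1)^(ℓ−1), product (−1)^114 = +1.

+1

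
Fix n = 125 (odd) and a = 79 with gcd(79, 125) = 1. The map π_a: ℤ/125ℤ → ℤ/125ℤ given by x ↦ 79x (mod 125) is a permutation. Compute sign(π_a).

+1

Trace 9: π^k(9) = [9, 86, 44, 101, 104, 91, 64] for k=0..6.
Cycle type of π: 50×2 + 10×2 + 2×2 + 1; total 7 cycles.
7 cycles on 125: each ℓ→(−1)^(ℓ−1), product (−1)^118 = +1.
Zolotarev: (79|125) = +1, matching the cycle-count sign.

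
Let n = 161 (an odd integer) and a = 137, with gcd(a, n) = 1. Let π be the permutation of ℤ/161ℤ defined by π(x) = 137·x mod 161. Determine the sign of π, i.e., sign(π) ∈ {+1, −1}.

-1

Orbit of 114 under x↦137x: [114, 1, 137, 93, 22, 116]… (length divides ord_161(137)).
π_137 has 36 disjoint cycles with lengths [6, 6, 6, 6, 6, 6, 6, 6, 6, 6, 6, 6, 6, 6, 6, 6, 6, 6, 6, 6, 6, 6, 3, 3, 2, 2, 2, 2, 2, 2, 2, 2, 2, 2, 2, 1] on {0,…,160}.
Σ(ℓ_i−1) = 161−36 = 125; sign = (−1)^125 = -1.
Via Zolotarev, sign(π_{137}) = (137|161) = -1.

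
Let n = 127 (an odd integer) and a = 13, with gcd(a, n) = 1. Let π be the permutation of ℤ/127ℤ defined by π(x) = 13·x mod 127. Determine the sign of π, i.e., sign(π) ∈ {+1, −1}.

Trace 22: π^k(22) = [22, 32, 35, 74, 73, 60, 18] for k=0..6.
π_13 has 3 disjoint cycles with lengths [63, 63, 1] on {0,…,126}.
Σ(ℓ_i−1) = 127−3 = 124; sign = (−1)^124 = +1.

+1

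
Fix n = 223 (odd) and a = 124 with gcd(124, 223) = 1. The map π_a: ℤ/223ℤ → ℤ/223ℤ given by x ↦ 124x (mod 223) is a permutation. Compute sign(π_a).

Start at x=105: 105 → 86 → 183 → 169 → 217 → 148 → 66 → … (one orbit).
The orbit structure of x ↦ 124x mod 223: 3 orbits of sizes [111, 111, 1].
sign(π) = (−1)^{n − #cycles} = (−1)^{223−3} = (−1)^220 = +1.
The Jacobi symbol (124|223) = +1 (Zolotarev) agrees.

+1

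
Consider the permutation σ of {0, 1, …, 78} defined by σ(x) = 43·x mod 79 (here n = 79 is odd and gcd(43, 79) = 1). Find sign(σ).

Orbit of 56 under x↦43x: [56, 38, 54, 31, 69, 44, 75]… (length divides ord_79(43)).
The orbit structure of x ↦ 43x mod 79: 2 orbits of sizes [78, 1].
With 2 cycles on 79 points, sign = (−1)^{79−2} = -1.

-1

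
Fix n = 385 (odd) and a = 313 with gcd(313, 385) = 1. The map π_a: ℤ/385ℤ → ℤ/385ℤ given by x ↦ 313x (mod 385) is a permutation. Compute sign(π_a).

Orbit of 214 under x↦313x: [214, 377, 191, 108, 309, 82, 256]… (length divides ord_385(313)).
The orbit structure of x ↦ 313x mod 385: 15 orbits of sizes [60, 60, 60, 60, 30, 30, 20, 20, 12, 12, 6, 5, 5, 4, 1].
With 15 cycles on 385 points, sign = (−1)^{385−15} = +1.
The Jacobi symbol (313|385) = +1 (Zolotarev) agrees.

+1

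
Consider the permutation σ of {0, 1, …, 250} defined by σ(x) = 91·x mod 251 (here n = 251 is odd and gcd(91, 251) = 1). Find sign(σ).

Start at x=64: 64 → 51 → 123 → 149 → 5 → 204 → 241 → … (one orbit).
11 cycles of lengths [25, 25, 25, 25, 25, 25, 25, 25, 25, 25, 1].
Σ(ℓ_i−1) = 251−11 = 240; sign = (−1)^240 = +1.
(91|251)_J = +1 (Zolotarev's lemma cross-check).

+1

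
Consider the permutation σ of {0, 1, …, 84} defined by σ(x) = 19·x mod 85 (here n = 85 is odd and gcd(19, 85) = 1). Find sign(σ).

Start at x=49: 49 → 81 → 9 → 1 → 19 → 21 → 59 → … (one orbit).
Cycle lengths of π_19 on ℤ/85ℤ: [8, 8, 8, 8, 8, 8, 8, 8, 8, 8, 2, 2, 1]; 13 cycles in total.
With 13 cycles on 85 points, sign = (−1)^{85−13} = +1.

+1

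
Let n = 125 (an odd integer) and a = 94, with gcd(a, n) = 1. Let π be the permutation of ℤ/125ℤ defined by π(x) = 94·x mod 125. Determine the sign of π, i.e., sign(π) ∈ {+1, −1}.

Start at x=106: 106 → 89 → 116 → 29 → 101 → 119 → 61 → … (one orbit).
Cycle lengths of π_94 on ℤ/125ℤ: [50, 50, 10, 10, 2, 2, 1]; 7 cycles in total.
Σ(ℓ_i−1) = 125−7 = 118; sign = (−1)^118 = +1.

+1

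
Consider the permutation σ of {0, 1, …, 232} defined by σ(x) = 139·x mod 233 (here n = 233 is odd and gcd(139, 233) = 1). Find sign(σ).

Trace 33: π^k(33) = [33, 160, 105, 149, 207, 114, 2] for k=0..6.
The orbit structure of x ↦ 139x mod 233: 2 orbits of sizes [232, 1].
sign(π) = (−1)^{n − #cycles} = (−1)^{233−2} = (−1)^231 = -1.

-1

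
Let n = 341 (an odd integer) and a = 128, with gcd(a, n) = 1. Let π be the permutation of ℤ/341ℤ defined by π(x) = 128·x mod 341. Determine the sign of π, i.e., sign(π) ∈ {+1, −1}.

-1

Trace 1: π^k(1) = [1, 128, 16, 2, 256, 32, 4] for k=0..6.
Decompose π into cycles: lengths [10, 10, 10, 10, 10, 10, 10, 10, 10, 10, 10, 10, 10, 10, 10, 10, 10, 10, 10, 10, 10, 10, 10, 10, 10, 10, 10, 10, 10, 10, 10, 5, 5, 5, 5, 5, 5, 1] (38 cycles, including the fixed point 0).
With 38 cycles on 341 points, sign = (−1)^{341−38} = -1.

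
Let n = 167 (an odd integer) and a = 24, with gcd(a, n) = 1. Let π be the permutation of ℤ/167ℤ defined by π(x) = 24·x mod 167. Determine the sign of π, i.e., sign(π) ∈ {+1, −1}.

+1

Orbit of 130 under x↦24x: [130, 114, 64, 33, 124, 137, 115]… (length divides ord_167(24)).
The orbit structure of x ↦ 24x mod 167: 3 orbits of sizes [83, 83, 1].
167 − 3 = 164 transpositions; sign(π) = (−1)^164 = +1.
(24|167)_J = +1 (Zolotarev's lemma cross-check).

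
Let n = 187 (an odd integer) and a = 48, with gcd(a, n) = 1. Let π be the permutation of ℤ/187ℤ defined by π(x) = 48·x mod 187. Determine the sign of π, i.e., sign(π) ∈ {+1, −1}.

Start at x=64: 64 → 80 → 100 → 125 → 16 → 20 → 25 → … (one orbit).
The orbit structure of x ↦ 48x mod 187: 6 orbits of sizes [80, 80, 16, 5, 5, 1].
Σ(ℓ_i−1) = 187−6 = 181; sign = (−1)^181 = -1.
Zolotarev: (48|187) = -1, matching the cycle-count sign.

-1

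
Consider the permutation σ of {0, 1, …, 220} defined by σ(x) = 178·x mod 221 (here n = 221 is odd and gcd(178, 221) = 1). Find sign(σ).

Start at x=42: 42 → 183 → 87 → 16 → 196 → 191 → 185 → … (one orbit).
The orbit structure of x ↦ 178x mod 221: 15 orbits of sizes [24, 24, 24, 24, 24, 24, 24, 24, 8, 8, 3, 3, 3, 3, 1].
221 − 15 = 206 transpositions; sign(π) = (−1)^206 = +1.
Check: (178/221) = +1 by Zolotarev.

+1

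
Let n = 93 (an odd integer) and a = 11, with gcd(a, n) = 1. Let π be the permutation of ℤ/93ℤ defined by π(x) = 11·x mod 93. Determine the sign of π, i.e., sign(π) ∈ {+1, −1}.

Orbit of 29 under x↦11x: [29, 40, 68, 4, 44, 19, 23]… (length divides ord_93(11)).
Decompose π into cycles: lengths [30, 30, 30, 2, 1] (5 cycles, including the fixed point 0).
5 cycles on 93: each ℓ→(−1)^(ℓ−1), product (−1)^88 = +1.

+1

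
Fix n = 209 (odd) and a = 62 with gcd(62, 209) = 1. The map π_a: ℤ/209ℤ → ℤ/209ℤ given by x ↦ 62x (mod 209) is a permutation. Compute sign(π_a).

-1

Orbit of 82 under x↦62x: [82, 68, 36, 142, 26, 149, 42]… (length divides ord_209(62)).
Cycle lengths of π_62 on ℤ/209ℤ: [90, 90, 10, 9, 9, 1]; 6 cycles in total.
n − c = 209 − 6 = 203; sign = (−1)^203 = -1.
(62|209)_J = -1 (Zolotarev's lemma cross-check).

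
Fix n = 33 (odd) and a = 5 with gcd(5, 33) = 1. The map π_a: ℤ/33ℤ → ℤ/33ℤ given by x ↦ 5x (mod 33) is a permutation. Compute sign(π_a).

-1

Orbit of 1 under x↦5x: [1, 5, 25, 26, 31, 23, 16]… (length divides ord_33(5)).
6 cycles of lengths [10, 10, 5, 5, 2, 1].
sign(π) = (−1)^{n − #cycles} = (−1)^{33−6} = (−1)^27 = -1.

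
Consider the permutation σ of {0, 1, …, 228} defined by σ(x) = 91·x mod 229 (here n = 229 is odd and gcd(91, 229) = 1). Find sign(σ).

Orbit of 104 under x↦91x: [104, 75, 184, 27, 167, 83, 225]… (length divides ord_229(91)).
π_91 has 5 disjoint cycles with lengths [57, 57, 57, 57, 1] on {0,…,228}.
sign(π) = (−1)^{n − #cycles} = (−1)^{229−5} = (−1)^224 = +1.
Via Zolotarev, sign(π_{91}) = (91|229) = +1.

+1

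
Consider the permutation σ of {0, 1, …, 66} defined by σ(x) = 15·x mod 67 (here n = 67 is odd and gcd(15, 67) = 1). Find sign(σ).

Trace 24: π^k(24) = [24, 25, 40, 64, 22, 62, 59] for k=0..6.
Decompose π into cycles: lengths [11, 11, 11, 11, 11, 11, 1] (7 cycles, including the fixed point 0).
Σ(ℓ_i−1) = 67−7 = 60; sign = (−1)^60 = +1.
The Jacobi symbol (15|67) = +1 (Zolotarev) agrees.

+1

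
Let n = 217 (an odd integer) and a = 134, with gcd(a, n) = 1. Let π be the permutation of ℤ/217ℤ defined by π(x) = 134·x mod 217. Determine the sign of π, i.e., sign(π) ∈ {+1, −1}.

Start at x=1: 1 → 134 → 162 → 8 → 204 → 211 → 64 → … (one orbit).
π_134 has 21 disjoint cycles with lengths [15, 15, 15, 15, 15, 15, 15, 15, 15, 15, 15, 15, 15, 15, 1, 1, 1, 1, 1, 1, 1] on {0,…,216}.
With 21 cycles on 217 points, sign = (−1)^{217−21} = +1.
Check: (134/217) = +1 by Zolotarev.

+1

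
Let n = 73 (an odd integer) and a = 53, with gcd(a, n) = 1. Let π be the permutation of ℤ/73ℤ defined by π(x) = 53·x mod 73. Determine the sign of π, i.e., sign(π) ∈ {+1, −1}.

-1

Start at x=36: 36 → 10 → 19 → 58 → 8 → 59 → 61 → … (one orbit).
2 cycles of lengths [72, 1].
With 2 cycles on 73 points, sign = (−1)^{73−2} = -1.
Check: (53/73) = -1 by Zolotarev.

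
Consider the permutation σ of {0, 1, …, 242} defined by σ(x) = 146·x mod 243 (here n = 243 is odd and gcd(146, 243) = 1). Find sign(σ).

-1

Trace 137: π^k(137) = [137, 76, 161, 178, 230, 46, 155] for k=0..6.
Cycle type of π: 162 + 54 + 18 + 6 + 2 + 1; total 6 cycles.
6 cycles on 243: each ℓ→(−1)^(ℓ−1), product (−1)^237 = -1.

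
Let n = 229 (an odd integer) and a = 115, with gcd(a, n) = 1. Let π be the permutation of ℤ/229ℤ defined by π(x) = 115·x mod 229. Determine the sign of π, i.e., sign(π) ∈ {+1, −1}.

Orbit of 54 under x↦115x: [54, 27, 128, 64, 32, 16, 8]… (length divides ord_229(115)).
The orbit structure of x ↦ 115x mod 229: 4 orbits of sizes [76, 76, 76, 1].
n − c = 229 − 4 = 225; sign = (−1)^225 = -1.

-1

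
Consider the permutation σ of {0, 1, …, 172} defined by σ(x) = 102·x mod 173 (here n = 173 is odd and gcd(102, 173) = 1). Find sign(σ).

-1

Start at x=114: 114 → 37 → 141 → 23 → 97 → 33 → 79 → … (one orbit).
The orbit structure of x ↦ 102x mod 173: 2 orbits of sizes [172, 1].
2 cycles on 173: each ℓ→(−1)^(ℓ−1), product (−1)^171 = -1.
The Jacobi symbol (102|173) = -1 (Zolotarev) agrees.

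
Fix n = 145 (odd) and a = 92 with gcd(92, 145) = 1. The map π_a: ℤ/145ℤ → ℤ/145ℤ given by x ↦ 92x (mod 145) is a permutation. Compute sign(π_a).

-1

Orbit of 22 under x↦92x: [22, 139, 28, 111, 62, 49, 13]… (length divides ord_145(92)).
Decompose π into cycles: lengths [28, 28, 28, 28, 14, 14, 4, 1] (8 cycles, including the fixed point 0).
8 cycles on 145: each ℓ→(−1)^(ℓ−1), product (−1)^137 = -1.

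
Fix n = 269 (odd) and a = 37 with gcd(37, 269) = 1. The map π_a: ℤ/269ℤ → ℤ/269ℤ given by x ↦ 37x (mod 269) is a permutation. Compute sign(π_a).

Trace 44: π^k(44) = [44, 14, 249, 67, 58, 263, 47] for k=0..6.
Cycle type of π: 67×4 + 1; total 5 cycles.
sign(π) = (−1)^{n − #cycles} = (−1)^{269−5} = (−1)^264 = +1.
Zolotarev: (37|269) = +1, matching the cycle-count sign.

+1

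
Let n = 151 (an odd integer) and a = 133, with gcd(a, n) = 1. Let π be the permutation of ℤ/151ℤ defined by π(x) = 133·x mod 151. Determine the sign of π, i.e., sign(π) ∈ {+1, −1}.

Start at x=60: 60 → 128 → 112 → 98 → 48 → 42 → 150 → … (one orbit).
Cycle lengths of π_133 on ℤ/151ℤ: [150, 1]; 2 cycles in total.
n − c = 151 − 2 = 149; sign = (−1)^149 = -1.
The Jacobi symbol (133|151) = -1 (Zolotarev) agrees.

-1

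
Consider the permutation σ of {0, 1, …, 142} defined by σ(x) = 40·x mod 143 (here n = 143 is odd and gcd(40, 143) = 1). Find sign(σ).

-1

Orbit of 53 under x↦40x: [53, 118, 1, 40, 27, 79, 14]… (length divides ord_143(40)).
Cycle type of π: 10×13 + 1×13; total 26 cycles.
26 cycles on 143: each ℓ→(−1)^(ℓ−1), product (−1)^117 = -1.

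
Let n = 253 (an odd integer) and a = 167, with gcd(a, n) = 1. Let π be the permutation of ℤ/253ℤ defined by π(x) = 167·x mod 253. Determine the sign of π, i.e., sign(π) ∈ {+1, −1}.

-1

Orbit of 234 under x↦167x: [234, 116, 144, 13, 147, 8, 71]… (length divides ord_253(167)).
The orbit structure of x ↦ 167x mod 253: 6 orbits of sizes [110, 110, 11, 11, 10, 1].
6 cycles on 253: each ℓ→(−1)^(ℓ−1), product (−1)^247 = -1.
Zolotarev: (167|253) = -1, matching the cycle-count sign.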